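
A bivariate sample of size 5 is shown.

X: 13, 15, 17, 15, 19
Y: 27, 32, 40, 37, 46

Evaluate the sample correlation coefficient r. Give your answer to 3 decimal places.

0.967

n = 5, ΣX = 79, ΣY = 182, ΣX² = 1269, ΣY² = 6838, ΣXY = 2940
nΣXY − ΣXΣY = 14700 − 14378 = 322
nΣX² − (ΣX)² = 6345 − 6241 = 104; nΣY² − (ΣY)² = 34190 − 33124 = 1066
r = 322 / √(104 × 1066) = 322 / 332.9625 ≈ 0.967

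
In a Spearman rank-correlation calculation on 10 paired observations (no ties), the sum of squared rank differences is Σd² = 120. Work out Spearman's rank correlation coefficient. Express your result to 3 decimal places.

ρ = 1 − 6Σd² / [n(n²−1)] = 1 − 6×120 / (10×99)
  = 1 − 720/990 = 1 − 0.7273 ≈ 0.273

0.273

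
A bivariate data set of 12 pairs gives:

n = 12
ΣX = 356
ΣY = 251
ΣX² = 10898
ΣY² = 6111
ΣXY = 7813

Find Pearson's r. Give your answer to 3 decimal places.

r = (nΣXY − ΣXΣY) / √[(nΣX² − (ΣX)²)(nΣY² − (ΣY)²)]
Numerator: 12×7813 − 356×251 = 4400
Denominator: √[(130776 − 126736)(73332 − 63001)] = √[4040 × 10331] = 6460.4365
r = 4400 / 6460.4365 ≈ 0.681

0.681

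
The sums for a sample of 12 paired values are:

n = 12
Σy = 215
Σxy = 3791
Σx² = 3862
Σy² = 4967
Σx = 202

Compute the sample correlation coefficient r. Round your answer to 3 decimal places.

r = (nΣxy − ΣxΣy) / √[(nΣx² − (Σx)²)(nΣy² − (Σy)²)]
Numerator: 12×3791 − 202×215 = 2062
Denominator: √[(46344 − 40804)(59604 − 46225)] = √[5540 × 13379] = 8609.2776
r = 2062 / 8609.2776 ≈ 0.240

0.240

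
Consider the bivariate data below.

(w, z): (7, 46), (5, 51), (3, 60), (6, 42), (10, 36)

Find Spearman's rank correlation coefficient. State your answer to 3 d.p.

-0.900

Rank w: 4, 2, 1, 3, 5
Rank z: 3, 4, 5, 2, 1
d = rank(w) − rank(z): 1, -2, -4, 1, 4; Σd² = 38
ρ = 1 − 6Σd² / [n(n²−1)] = 1 − 6×38 / (5×24) = 1 − 228/120 ≈ -0.900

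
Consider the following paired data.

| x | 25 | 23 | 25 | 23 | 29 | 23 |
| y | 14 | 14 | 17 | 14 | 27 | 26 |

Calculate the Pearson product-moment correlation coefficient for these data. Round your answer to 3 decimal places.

n = 6, Σx = 148, Σy = 112, Σx² = 3678, Σy² = 2282, Σxy = 2800
nΣxy − ΣxΣy = 16800 − 16576 = 224
nΣx² − (Σx)² = 22068 − 21904 = 164; nΣy² − (Σy)² = 13692 − 12544 = 1148
r = 224 / √(164 × 1148) = 224 / 433.9032 ≈ 0.516

0.516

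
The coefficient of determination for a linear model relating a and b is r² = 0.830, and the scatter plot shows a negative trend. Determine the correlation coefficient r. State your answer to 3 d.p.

|r| = √0.830 = 0.911
The association is negative, so r = −0.911.

-0.911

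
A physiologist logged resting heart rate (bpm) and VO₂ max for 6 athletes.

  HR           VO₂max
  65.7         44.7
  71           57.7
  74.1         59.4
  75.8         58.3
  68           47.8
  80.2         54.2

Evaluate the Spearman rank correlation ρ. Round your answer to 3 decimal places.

Rank HR: 1, 3, 4, 5, 2, 6
Rank VO₂max: 1, 4, 6, 5, 2, 3
d = rank(HR) − rank(VO₂max): 0, -1, -2, 0, 0, 3; Σd² = 14
ρ = 1 − 6Σd² / [n(n²−1)] = 1 − 6×14 / (6×35) = 1 − 84/210 ≈ 0.600

0.600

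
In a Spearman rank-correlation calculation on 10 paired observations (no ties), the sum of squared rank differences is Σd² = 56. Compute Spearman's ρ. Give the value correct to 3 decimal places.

0.661

ρ = 1 − 6Σd² / [n(n²−1)] = 1 − 6×56 / (10×99)
  = 1 − 336/990 = 1 − 0.3394 ≈ 0.661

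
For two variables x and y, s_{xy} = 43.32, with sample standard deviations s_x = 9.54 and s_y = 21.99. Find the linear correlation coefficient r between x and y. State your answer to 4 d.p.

r = Cov(x,y) / (s_x · s_y) = 43.32 / (9.54 × 21.99)
  = 43.32 / 209.7846 ≈ 0.2065

0.2065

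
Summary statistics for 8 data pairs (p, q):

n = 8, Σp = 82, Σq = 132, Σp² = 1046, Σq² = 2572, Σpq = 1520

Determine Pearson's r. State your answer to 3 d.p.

0.587

r = (nΣpq − ΣpΣq) / √[(nΣp² − (Σp)²)(nΣq² − (Σq)²)]
Numerator: 8×1520 − 82×132 = 1336
Denominator: √[(8368 − 6724)(20576 − 17424)] = √[1644 × 3152] = 2276.3761
r = 1336 / 2276.3761 ≈ 0.587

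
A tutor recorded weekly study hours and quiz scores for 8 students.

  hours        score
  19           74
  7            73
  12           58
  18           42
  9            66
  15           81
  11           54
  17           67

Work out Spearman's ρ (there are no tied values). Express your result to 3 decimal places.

0.071

Rank hours: 8, 1, 4, 7, 2, 5, 3, 6
Rank score: 7, 6, 3, 1, 4, 8, 2, 5
d = rank(hours) − rank(score): 1, -5, 1, 6, -2, -3, 1, 1; Σd² = 78
ρ = 1 − 6Σd² / [n(n²−1)] = 1 − 6×78 / (8×63) = 1 − 468/504 ≈ 0.071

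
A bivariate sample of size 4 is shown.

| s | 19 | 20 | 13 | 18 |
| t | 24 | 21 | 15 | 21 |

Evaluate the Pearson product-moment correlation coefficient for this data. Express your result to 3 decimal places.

0.895

n = 4, Σs = 70, Σt = 81, Σs² = 1254, Σt² = 1683, Σst = 1449
nΣst − ΣsΣt = 5796 − 5670 = 126
nΣs² − (Σs)² = 5016 − 4900 = 116; nΣt² − (Σt)² = 6732 − 6561 = 171
r = 126 / √(116 × 171) = 126 / 140.8403 ≈ 0.895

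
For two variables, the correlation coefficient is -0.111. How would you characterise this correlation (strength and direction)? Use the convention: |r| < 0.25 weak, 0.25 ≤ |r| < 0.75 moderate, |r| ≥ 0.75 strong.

r = -0.111 < 0 so the relationship is negative.
|r| = 0.111, which falls in the weak range.

weak negative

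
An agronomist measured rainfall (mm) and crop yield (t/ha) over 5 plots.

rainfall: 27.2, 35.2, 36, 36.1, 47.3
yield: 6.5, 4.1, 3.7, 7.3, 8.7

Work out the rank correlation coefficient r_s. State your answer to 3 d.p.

Rank rainfall: 1, 2, 3, 4, 5
Rank yield: 3, 2, 1, 4, 5
d = rank(rainfall) − rank(yield): -2, 0, 2, 0, 0; Σd² = 8
ρ = 1 − 6Σd² / [n(n²−1)] = 1 − 6×8 / (5×24) = 1 − 48/120 ≈ 0.600

0.600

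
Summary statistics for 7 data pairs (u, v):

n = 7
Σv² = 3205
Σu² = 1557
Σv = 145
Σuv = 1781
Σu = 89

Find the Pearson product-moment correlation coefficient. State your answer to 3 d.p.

-0.214

r = (nΣuv − ΣuΣv) / √[(nΣu² − (Σu)²)(nΣv² − (Σv)²)]
Numerator: 7×1781 − 89×145 = -438
Denominator: √[(10899 − 7921)(22435 − 21025)] = √[2978 × 1410] = 2049.1413
r = -438 / 2049.1413 ≈ -0.214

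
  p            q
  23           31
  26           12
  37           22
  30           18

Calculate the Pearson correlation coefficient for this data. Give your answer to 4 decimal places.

-0.1933

n = 4, Σp = 116, Σq = 83, Σp² = 3474, Σq² = 1913, Σpq = 2379
nΣpq − ΣpΣq = 9516 − 9628 = -112
nΣp² − (Σp)² = 13896 − 13456 = 440; nΣq² − (Σq)² = 7652 − 6889 = 763
r = -112 / √(440 × 763) = -112 / 579.4135 ≈ -0.1933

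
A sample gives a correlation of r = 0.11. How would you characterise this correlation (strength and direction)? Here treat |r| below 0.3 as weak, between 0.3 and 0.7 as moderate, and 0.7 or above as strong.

r = 0.11 > 0 so the relationship is positive.
|r| = 0.11, which falls in the weak range.

weak positive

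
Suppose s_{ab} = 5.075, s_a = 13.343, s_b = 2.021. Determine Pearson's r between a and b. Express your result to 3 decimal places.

0.188

r = Cov(a,b) / (s_a · s_b) = 5.075 / (13.343 × 2.021)
  = 5.075 / 26.9662 ≈ 0.188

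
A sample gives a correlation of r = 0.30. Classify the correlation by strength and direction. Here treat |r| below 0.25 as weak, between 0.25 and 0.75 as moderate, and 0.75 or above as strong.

moderate positive

r = 0.30 > 0 so the relationship is positive.
|r| = 0.30, which falls in the moderate range.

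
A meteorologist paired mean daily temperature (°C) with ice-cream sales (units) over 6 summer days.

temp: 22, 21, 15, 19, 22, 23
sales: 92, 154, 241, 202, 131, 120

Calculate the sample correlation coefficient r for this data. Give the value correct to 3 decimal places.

-0.932

n = 6, Σx = 122, Σy = 940, Σx² = 2524, Σy² = 162626, Σxy = 18353
nΣxy − ΣxΣy = 110118 − 114680 = -4562
nΣx² − (Σx)² = 15144 − 14884 = 260; nΣy² − (Σy)² = 975756 − 883600 = 92156
r = -4562 / √(260 × 92156) = -4562 / 4894.9525 ≈ -0.932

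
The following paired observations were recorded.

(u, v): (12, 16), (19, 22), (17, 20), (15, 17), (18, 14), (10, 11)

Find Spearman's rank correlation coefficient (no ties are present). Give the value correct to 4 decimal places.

0.6571

Rank u: 2, 6, 4, 3, 5, 1
Rank v: 3, 6, 5, 4, 2, 1
d = rank(u) − rank(v): -1, 0, -1, -1, 3, 0; Σd² = 12
ρ = 1 − 6Σd² / [n(n²−1)] = 1 − 6×12 / (6×35) = 1 − 72/210 ≈ 0.6571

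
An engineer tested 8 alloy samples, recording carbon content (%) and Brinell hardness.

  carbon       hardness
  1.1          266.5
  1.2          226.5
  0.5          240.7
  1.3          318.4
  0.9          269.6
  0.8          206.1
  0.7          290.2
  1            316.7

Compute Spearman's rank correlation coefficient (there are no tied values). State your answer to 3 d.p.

Rank carbon: 6, 7, 1, 8, 4, 3, 2, 5
Rank hardness: 4, 2, 3, 8, 5, 1, 6, 7
d = rank(carbon) − rank(hardness): 2, 5, -2, 0, -1, 2, -4, -2; Σd² = 58
ρ = 1 − 6Σd² / [n(n²−1)] = 1 − 6×58 / (8×63) = 1 − 348/504 ≈ 0.310

0.310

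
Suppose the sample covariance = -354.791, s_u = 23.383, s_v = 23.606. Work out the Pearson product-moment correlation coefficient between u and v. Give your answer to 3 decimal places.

r = Cov(u,v) / (s_u · s_v) = -354.791 / (23.383 × 23.606)
  = -354.791 / 551.9791 ≈ -0.643

-0.643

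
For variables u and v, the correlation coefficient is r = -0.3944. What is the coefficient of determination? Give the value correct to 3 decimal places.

r² = (-0.3944)² = 0.156

0.156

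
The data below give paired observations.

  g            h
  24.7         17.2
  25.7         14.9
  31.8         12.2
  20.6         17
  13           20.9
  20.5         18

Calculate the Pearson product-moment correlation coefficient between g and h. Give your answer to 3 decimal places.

n = 6, Σg = 136.3, Σh = 100.2, Σg² = 3295.43, Σh² = 1716.5, Σgh = 2186.63
nΣgh − ΣgΣh = 13119.78 − 13657.26 = -537.48
nΣg² − (Σg)² = 19772.58 − 18577.69 = 1194.89; nΣh² − (Σh)² = 10299 − 10040.04 = 258.96
r = -537.48 / √(1194.89 × 258.96) = -537.48 / 556.2632 ≈ -0.966

-0.966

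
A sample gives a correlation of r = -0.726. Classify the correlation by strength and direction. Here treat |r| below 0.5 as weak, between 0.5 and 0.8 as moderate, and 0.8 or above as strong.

moderate negative

r = -0.726 < 0 so the relationship is negative.
|r| = 0.726, which falls in the moderate range.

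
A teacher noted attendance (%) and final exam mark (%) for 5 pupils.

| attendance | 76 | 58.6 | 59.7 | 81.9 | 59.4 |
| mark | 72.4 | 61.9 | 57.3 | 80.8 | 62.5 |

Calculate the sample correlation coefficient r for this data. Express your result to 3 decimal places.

n = 5, Σx = 335.6, Σy = 334.9, Σx² = 23010.02, Σy² = 22791.55, Σxy = 22880.57
nΣxy − ΣxΣy = 114402.85 − 112392.44 = 2010.41
nΣx² − (Σx)² = 115050.1 − 112627.36 = 2422.74; nΣy² − (Σy)² = 113957.75 − 112158.01 = 1799.74
r = 2010.41 / √(2422.74 × 1799.74) = 2010.41 / 2088.1336 ≈ 0.963

0.963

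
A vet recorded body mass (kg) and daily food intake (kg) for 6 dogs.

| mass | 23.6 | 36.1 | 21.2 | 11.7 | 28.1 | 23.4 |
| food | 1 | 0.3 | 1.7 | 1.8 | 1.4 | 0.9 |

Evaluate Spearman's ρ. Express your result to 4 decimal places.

-0.7714

Rank mass: 4, 6, 2, 1, 5, 3
Rank food: 3, 1, 5, 6, 4, 2
d = rank(mass) − rank(food): 1, 5, -3, -5, 1, 1; Σd² = 62
ρ = 1 − 6Σd² / [n(n²−1)] = 1 − 6×62 / (6×35) = 1 − 372/210 ≈ -0.7714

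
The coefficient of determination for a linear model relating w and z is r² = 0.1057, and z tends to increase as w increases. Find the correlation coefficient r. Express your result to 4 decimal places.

0.3251

|r| = √0.1057 = 0.3251
The association is positive, so r = 0.3251.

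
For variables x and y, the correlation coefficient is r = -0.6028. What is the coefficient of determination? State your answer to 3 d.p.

0.363

r² = (-0.6028)² = 0.363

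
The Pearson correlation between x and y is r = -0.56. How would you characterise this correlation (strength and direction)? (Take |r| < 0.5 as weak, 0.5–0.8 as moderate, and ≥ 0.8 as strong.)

r = -0.56 < 0 so the relationship is negative.
|r| = 0.56, which falls in the moderate range.

moderate negative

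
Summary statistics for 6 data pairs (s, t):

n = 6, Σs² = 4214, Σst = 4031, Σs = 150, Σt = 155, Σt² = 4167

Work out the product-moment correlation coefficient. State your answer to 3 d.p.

0.568

r = (nΣst − ΣsΣt) / √[(nΣs² − (Σs)²)(nΣt² − (Σt)²)]
Numerator: 6×4031 − 150×155 = 936
Denominator: √[(25284 − 22500)(25002 − 24025)] = √[2784 × 977] = 1649.2325
r = 936 / 1649.2325 ≈ 0.568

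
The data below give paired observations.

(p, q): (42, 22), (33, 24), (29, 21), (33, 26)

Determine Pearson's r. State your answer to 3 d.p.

n = 4, Σp = 137, Σq = 93, Σp² = 4783, Σq² = 2177, Σpq = 3183
nΣpq − ΣpΣq = 12732 − 12741 = -9
nΣp² − (Σp)² = 19132 − 18769 = 363; nΣq² − (Σq)² = 8708 − 8649 = 59
r = -9 / √(363 × 59) = -9 / 146.3455 ≈ -0.061

-0.061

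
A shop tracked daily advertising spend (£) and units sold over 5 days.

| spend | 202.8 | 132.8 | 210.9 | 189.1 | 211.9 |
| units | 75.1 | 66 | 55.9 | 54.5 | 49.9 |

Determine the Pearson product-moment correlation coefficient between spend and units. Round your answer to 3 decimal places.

n = 5, Σx = 947.5, Σy = 301.4, Σx² = 183902.91, Σy² = 18581.08, Σxy = 56664.15
nΣxy − ΣxΣy = 283320.75 − 285576.5 = -2255.75
nΣx² − (Σx)² = 919514.55 − 897756.25 = 21758.3; nΣy² − (Σy)² = 92905.4 − 90841.96 = 2063.44
r = -2255.75 / √(21758.3 × 2063.44) = -2255.75 / 6700.5184 ≈ -0.337

-0.337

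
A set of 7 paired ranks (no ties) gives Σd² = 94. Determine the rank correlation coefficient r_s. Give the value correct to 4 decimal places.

-0.6786

ρ = 1 − 6Σd² / [n(n²−1)] = 1 − 6×94 / (7×48)
  = 1 − 564/336 = 1 − 1.67857 ≈ -0.6786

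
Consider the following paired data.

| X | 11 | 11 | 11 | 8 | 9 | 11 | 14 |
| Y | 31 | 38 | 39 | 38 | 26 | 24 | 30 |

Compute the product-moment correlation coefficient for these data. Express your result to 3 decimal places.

n = 7, ΣX = 75, ΣY = 226, ΣX² = 825, ΣY² = 7522, ΣXY = 2410
nΣXY − ΣXΣY = 16870 − 16950 = -80
nΣX² − (ΣX)² = 5775 − 5625 = 150; nΣY² − (ΣY)² = 52654 − 51076 = 1578
r = -80 / √(150 × 1578) = -80 / 486.5182 ≈ -0.164

-0.164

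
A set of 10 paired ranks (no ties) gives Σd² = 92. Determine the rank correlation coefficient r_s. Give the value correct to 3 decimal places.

ρ = 1 − 6Σd² / [n(n²−1)] = 1 − 6×92 / (10×99)
  = 1 − 552/990 = 1 − 0.5576 ≈ 0.442

0.442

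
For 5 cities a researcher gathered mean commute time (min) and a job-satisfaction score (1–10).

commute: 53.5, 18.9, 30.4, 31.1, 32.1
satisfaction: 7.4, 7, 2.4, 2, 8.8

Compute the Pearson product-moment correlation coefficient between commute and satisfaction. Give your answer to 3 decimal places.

0.189

n = 5, Σx = 166, Σy = 27.6, Σx² = 6141.24, Σy² = 190.96, Σxy = 945.84
nΣxy − ΣxΣy = 4729.2 − 4581.6 = 147.6
nΣx² − (Σx)² = 30706.2 − 27556 = 3150.2; nΣy² − (Σy)² = 954.8 − 761.76 = 193.04
r = 147.6 / √(3150.2 × 193.04) = 147.6 / 779.8170 ≈ 0.189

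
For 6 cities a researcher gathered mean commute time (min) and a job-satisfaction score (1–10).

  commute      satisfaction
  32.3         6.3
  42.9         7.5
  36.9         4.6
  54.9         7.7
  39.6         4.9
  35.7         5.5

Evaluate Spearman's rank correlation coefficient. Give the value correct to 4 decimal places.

0.4857

Rank commute: 1, 5, 3, 6, 4, 2
Rank satisfaction: 4, 5, 1, 6, 2, 3
d = rank(commute) − rank(satisfaction): -3, 0, 2, 0, 2, -1; Σd² = 18
ρ = 1 − 6Σd² / [n(n²−1)] = 1 − 6×18 / (6×35) = 1 − 108/210 ≈ 0.4857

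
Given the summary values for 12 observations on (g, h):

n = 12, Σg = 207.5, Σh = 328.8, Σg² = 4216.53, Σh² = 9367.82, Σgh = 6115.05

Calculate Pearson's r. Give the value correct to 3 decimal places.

0.905

r = (nΣgh − ΣgΣh) / √[(nΣg² − (Σg)²)(nΣh² − (Σh)²)]
Numerator: 12×6115.05 − 207.5×328.8 = 5154.6
Denominator: √[(50598.36 − 43056.25)(112413.84 − 108109.44)] = √[7542.11 × 4304.4] = 5697.7415
r = 5154.6 / 5697.7415 ≈ 0.905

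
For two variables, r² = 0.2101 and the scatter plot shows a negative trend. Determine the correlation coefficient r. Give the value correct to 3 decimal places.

-0.458

|r| = √0.2101 = 0.458
The association is negative, so r = −0.458.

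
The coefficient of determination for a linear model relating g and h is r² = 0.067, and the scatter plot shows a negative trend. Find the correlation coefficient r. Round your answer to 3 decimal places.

-0.259

|r| = √0.067 = 0.259
The association is negative, so r = −0.259.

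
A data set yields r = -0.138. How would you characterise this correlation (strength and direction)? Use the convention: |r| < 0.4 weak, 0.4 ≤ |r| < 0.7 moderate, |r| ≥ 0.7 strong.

r = -0.138 < 0 so the relationship is negative.
|r| = 0.138, which falls in the weak range.

weak negative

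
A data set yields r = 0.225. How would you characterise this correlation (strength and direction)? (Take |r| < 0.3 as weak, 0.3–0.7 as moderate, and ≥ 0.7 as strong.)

weak positive

r = 0.225 > 0 so the relationship is positive.
|r| = 0.225, which falls in the weak range.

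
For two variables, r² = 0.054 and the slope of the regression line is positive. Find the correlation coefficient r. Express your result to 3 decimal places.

|r| = √0.054 = 0.232
The association is positive, so r = 0.232.

0.232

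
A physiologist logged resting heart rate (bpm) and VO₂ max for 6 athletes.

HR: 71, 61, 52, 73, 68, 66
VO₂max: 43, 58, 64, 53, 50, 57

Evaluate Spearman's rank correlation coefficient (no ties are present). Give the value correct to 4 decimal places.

Rank HR: 5, 2, 1, 6, 4, 3
Rank VO₂max: 1, 5, 6, 3, 2, 4
d = rank(HR) − rank(VO₂max): 4, -3, -5, 3, 2, -1; Σd² = 64
ρ = 1 − 6Σd² / [n(n²−1)] = 1 − 6×64 / (6×35) = 1 − 384/210 ≈ -0.8286

-0.8286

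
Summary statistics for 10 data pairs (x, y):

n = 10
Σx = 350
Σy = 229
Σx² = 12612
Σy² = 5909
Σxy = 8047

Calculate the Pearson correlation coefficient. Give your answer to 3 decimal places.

0.065

r = (nΣxy − ΣxΣy) / √[(nΣx² − (Σx)²)(nΣy² − (Σy)²)]
Numerator: 10×8047 − 350×229 = 320
Denominator: √[(126120 − 122500)(59090 − 52441)] = √[3620 × 6649] = 4906.0554
r = 320 / 4906.0554 ≈ 0.065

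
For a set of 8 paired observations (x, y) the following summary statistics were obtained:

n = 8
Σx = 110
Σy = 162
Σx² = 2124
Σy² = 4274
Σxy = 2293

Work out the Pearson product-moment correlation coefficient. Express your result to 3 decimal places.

0.084

r = (nΣxy − ΣxΣy) / √[(nΣx² − (Σx)²)(nΣy² − (Σy)²)]
Numerator: 8×2293 − 110×162 = 524
Denominator: √[(16992 − 12100)(34192 − 26244)] = √[4892 × 7948] = 6235.5125
r = 524 / 6235.5125 ≈ 0.084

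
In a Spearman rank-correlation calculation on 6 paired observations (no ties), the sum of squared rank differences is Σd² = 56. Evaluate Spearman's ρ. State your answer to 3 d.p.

ρ = 1 − 6Σd² / [n(n²−1)] = 1 − 6×56 / (6×35)
  = 1 − 336/210 = 1 − 1.6000 ≈ -0.600

-0.600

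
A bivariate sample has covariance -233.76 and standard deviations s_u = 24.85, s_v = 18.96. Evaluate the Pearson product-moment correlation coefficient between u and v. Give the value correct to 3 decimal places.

r = Cov(u,v) / (s_u · s_v) = -233.76 / (24.85 × 18.96)
  = -233.76 / 471.1560 ≈ -0.496

-0.496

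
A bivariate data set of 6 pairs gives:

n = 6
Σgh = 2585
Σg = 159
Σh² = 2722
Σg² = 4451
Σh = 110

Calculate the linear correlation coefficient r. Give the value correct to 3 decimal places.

r = (nΣgh − ΣgΣh) / √[(nΣg² − (Σg)²)(nΣh² − (Σh)²)]
Numerator: 6×2585 − 159×110 = -1980
Denominator: √[(26706 − 25281)(16332 − 12100)] = √[1425 × 4232] = 2455.7280
r = -1980 / 2455.7280 ≈ -0.806

-0.806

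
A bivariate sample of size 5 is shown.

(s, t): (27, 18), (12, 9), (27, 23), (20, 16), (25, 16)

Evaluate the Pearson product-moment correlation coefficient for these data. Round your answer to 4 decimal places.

0.8928

n = 5, Σs = 111, Σt = 82, Σs² = 2627, Σt² = 1446, Σst = 1935
nΣst − ΣsΣt = 9675 − 9102 = 573
nΣs² − (Σs)² = 13135 − 12321 = 814; nΣt² − (Σt)² = 7230 − 6724 = 506
r = 573 / √(814 × 506) = 573 / 641.7819 ≈ 0.8928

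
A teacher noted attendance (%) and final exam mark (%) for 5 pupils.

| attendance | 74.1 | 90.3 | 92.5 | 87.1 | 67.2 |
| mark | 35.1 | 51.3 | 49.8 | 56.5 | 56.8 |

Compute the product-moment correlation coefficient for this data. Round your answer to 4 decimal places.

n = 5, Σx = 411.2, Σy = 249.5, Σx² = 34303.4, Σy² = 12762.23, Σxy = 20577.91
nΣxy − ΣxΣy = 102889.55 − 102594.4 = 295.15
nΣx² − (Σx)² = 171517 − 169085.44 = 2431.56; nΣy² − (Σy)² = 63811.15 − 62250.25 = 1560.9
r = 295.15 / √(2431.56 × 1560.9) = 295.15 / 1948.1843 ≈ 0.1515

0.1515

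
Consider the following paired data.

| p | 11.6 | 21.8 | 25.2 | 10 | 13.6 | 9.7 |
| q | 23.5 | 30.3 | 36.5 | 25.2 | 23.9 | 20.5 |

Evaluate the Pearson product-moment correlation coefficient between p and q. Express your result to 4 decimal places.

0.9434

n = 6, Σp = 91.9, Σq = 159.9, Σp² = 1623.89, Σq² = 4429.09, Σpq = 2628.83
nΣpq − ΣpΣq = 15772.98 − 14694.81 = 1078.17
nΣp² − (Σp)² = 9743.34 − 8445.61 = 1297.73; nΣq² − (Σq)² = 26574.54 − 25568.01 = 1006.53
r = 1078.17 / √(1297.73 × 1006.53) = 1078.17 / 1142.8929 ≈ 0.9434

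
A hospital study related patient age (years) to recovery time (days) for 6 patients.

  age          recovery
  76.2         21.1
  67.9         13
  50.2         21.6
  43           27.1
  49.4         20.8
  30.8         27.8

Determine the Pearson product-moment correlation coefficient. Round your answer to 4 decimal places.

-0.7431

n = 6, Σx = 317.5, Σy = 131.4, Σx² = 18174.89, Σy² = 3020.66, Σxy = 6623.9
nΣxy − ΣxΣy = 39743.4 − 41719.5 = -1976.1
nΣx² − (Σx)² = 109049.34 − 100806.25 = 8243.09; nΣy² − (Σy)² = 18123.96 − 17265.96 = 858
r = -1976.1 / √(8243.09 × 858) = -1976.1 / 2659.4306 ≈ -0.7431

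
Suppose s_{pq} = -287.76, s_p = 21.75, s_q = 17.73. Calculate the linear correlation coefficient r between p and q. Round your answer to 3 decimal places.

r = Cov(p,q) / (s_p · s_q) = -287.76 / (21.75 × 17.73)
  = -287.76 / 385.6275 ≈ -0.746

-0.746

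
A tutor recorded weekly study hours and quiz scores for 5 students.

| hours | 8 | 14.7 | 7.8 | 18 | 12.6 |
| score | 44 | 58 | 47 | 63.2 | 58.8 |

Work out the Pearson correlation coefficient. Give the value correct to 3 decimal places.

0.953

n = 5, Σx = 61.1, Σy = 271, Σx² = 823.69, Σy² = 14960.68, Σxy = 3449.68
nΣxy − ΣxΣy = 17248.4 − 16558.1 = 690.3
nΣx² − (Σx)² = 4118.45 − 3733.21 = 385.24; nΣy² − (Σy)² = 74803.4 − 73441 = 1362.4
r = 690.3 / √(385.24 × 1362.4) = 690.3 / 724.4660 ≈ 0.953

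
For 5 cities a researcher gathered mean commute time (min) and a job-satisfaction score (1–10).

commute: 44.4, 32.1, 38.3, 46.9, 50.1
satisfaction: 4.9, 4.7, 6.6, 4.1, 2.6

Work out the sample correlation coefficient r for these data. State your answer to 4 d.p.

n = 5, Σx = 211.8, Σy = 22.9, Σx² = 9178.28, Σy² = 113.23, Σxy = 943.76
nΣxy − ΣxΣy = 4718.8 − 4850.22 = -131.42
nΣx² − (Σx)² = 45891.4 − 44859.24 = 1032.16; nΣy² − (Σy)² = 566.15 − 524.41 = 41.74
r = -131.42 / √(1032.16 × 41.74) = -131.42 / 207.5629 ≈ -0.6332

-0.6332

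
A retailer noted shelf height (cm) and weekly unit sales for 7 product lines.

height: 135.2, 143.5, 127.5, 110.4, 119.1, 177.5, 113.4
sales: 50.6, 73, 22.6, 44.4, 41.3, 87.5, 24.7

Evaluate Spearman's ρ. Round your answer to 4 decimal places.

0.6786

Rank height: 5, 6, 4, 1, 3, 7, 2
Rank sales: 5, 6, 1, 4, 3, 7, 2
d = rank(height) − rank(sales): 0, 0, 3, -3, 0, 0, 0; Σd² = 18
ρ = 1 − 6Σd² / [n(n²−1)] = 1 − 6×18 / (7×48) = 1 − 108/336 ≈ 0.6786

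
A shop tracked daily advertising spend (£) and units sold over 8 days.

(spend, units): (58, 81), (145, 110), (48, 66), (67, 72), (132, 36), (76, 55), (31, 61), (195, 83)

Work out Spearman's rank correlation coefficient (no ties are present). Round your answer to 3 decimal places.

Rank spend: 3, 7, 2, 4, 6, 5, 1, 8
Rank units: 6, 8, 4, 5, 1, 2, 3, 7
d = rank(spend) − rank(units): -3, -1, -2, -1, 5, 3, -2, 1; Σd² = 54
ρ = 1 − 6Σd² / [n(n²−1)] = 1 − 6×54 / (8×63) = 1 − 324/504 ≈ 0.357

0.357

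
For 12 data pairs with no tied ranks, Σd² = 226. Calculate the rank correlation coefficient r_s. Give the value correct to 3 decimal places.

ρ = 1 − 6Σd² / [n(n²−1)] = 1 − 6×226 / (12×143)
  = 1 − 1356/1716 = 1 − 0.7902 ≈ 0.210

0.210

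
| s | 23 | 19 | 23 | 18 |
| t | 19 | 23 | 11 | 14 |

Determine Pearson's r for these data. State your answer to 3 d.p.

n = 4, Σs = 83, Σt = 67, Σs² = 1743, Σt² = 1207, Σst = 1379
nΣst − ΣsΣt = 5516 − 5561 = -45
nΣs² − (Σs)² = 6972 − 6889 = 83; nΣt² − (Σt)² = 4828 − 4489 = 339
r = -45 / √(83 × 339) = -45 / 167.7409 ≈ -0.268

-0.268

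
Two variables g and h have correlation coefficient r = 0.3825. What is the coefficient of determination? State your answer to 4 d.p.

r² = (0.3825)² = 0.1463

0.1463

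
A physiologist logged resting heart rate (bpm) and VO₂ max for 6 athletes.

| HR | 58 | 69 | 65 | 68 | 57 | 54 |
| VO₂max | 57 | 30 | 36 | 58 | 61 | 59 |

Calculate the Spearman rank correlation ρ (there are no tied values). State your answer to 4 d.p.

Rank HR: 3, 6, 4, 5, 2, 1
Rank VO₂max: 3, 1, 2, 4, 6, 5
d = rank(HR) − rank(VO₂max): 0, 5, 2, 1, -4, -4; Σd² = 62
ρ = 1 − 6Σd² / [n(n²−1)] = 1 − 6×62 / (6×35) = 1 − 372/210 ≈ -0.7714

-0.7714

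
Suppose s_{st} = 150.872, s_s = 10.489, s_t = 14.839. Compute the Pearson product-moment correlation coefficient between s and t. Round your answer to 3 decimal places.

0.969

r = Cov(s,t) / (s_s · s_t) = 150.872 / (10.489 × 14.839)
  = 150.872 / 155.6463 ≈ 0.969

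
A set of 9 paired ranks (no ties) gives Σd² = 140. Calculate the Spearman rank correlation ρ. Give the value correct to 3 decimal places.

ρ = 1 − 6Σd² / [n(n²−1)] = 1 − 6×140 / (9×80)
  = 1 − 840/720 = 1 − 1.1667 ≈ -0.167

-0.167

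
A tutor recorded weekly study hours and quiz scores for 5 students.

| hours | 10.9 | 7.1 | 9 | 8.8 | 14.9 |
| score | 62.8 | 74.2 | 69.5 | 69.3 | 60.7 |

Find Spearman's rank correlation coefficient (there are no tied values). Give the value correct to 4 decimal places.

Rank hours: 4, 1, 3, 2, 5
Rank score: 2, 5, 4, 3, 1
d = rank(hours) − rank(score): 2, -4, -1, -1, 4; Σd² = 38
ρ = 1 − 6Σd² / [n(n²−1)] = 1 − 6×38 / (5×24) = 1 − 228/120 ≈ -0.9000

-0.9000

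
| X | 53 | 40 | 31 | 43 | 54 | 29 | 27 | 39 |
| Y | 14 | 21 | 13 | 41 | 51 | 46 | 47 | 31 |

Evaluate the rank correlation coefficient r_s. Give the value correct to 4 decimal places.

-0.0238

Rank X: 7, 5, 3, 6, 8, 2, 1, 4
Rank Y: 2, 3, 1, 5, 8, 6, 7, 4
d = rank(X) − rank(Y): 5, 2, 2, 1, 0, -4, -6, 0; Σd² = 86
ρ = 1 − 6Σd² / [n(n²−1)] = 1 − 6×86 / (8×63) = 1 − 516/504 ≈ -0.0238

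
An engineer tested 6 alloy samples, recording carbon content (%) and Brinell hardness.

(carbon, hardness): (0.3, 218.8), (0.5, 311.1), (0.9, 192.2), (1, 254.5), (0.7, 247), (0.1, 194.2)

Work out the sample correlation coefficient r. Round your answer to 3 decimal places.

0.178

n = 6, Σx = 3.5, Σy = 1417.8, Σx² = 2.65, Σy² = 345090.38, Σxy = 840.99
nΣxy − ΣxΣy = 5045.94 − 4962.3 = 83.64
nΣx² − (Σx)² = 15.9 − 12.25 = 3.65; nΣy² − (Σy)² = 2070542.28 − 2010156.84 = 60385.44
r = 83.64 / √(3.65 × 60385.44) = 83.64 / 469.4751 ≈ 0.178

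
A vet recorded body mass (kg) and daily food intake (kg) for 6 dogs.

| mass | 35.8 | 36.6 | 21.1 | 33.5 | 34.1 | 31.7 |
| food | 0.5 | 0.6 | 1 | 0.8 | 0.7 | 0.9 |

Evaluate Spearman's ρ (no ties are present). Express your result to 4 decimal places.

Rank mass: 5, 6, 1, 3, 4, 2
Rank food: 1, 2, 6, 4, 3, 5
d = rank(mass) − rank(food): 4, 4, -5, -1, 1, -3; Σd² = 68
ρ = 1 − 6Σd² / [n(n²−1)] = 1 − 6×68 / (6×35) = 1 − 408/210 ≈ -0.9429

-0.9429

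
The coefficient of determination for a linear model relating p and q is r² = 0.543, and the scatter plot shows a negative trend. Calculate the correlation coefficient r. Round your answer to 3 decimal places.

-0.737

|r| = √0.543 = 0.737
The association is negative, so r = −0.737.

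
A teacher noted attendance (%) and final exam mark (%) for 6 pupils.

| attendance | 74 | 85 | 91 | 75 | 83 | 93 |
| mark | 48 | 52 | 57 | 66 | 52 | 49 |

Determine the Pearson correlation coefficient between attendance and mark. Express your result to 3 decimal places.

n = 6, Σx = 501, Σy = 324, Σx² = 42145, Σy² = 17718, Σxy = 26982
nΣxy − ΣxΣy = 161892 − 162324 = -432
nΣx² − (Σx)² = 252870 − 251001 = 1869; nΣy² − (Σy)² = 106308 − 104976 = 1332
r = -432 / √(1869 × 1332) = -432 / 1577.8175 ≈ -0.274

-0.274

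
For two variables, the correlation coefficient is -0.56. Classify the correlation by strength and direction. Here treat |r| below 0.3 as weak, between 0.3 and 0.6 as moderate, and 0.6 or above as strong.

moderate negative

r = -0.56 < 0 so the relationship is negative.
|r| = 0.56, which falls in the moderate range.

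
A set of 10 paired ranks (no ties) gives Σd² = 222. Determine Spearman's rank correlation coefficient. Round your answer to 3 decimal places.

ρ = 1 − 6Σd² / [n(n²−1)] = 1 − 6×222 / (10×99)
  = 1 − 1332/990 = 1 − 1.3455 ≈ -0.345

-0.345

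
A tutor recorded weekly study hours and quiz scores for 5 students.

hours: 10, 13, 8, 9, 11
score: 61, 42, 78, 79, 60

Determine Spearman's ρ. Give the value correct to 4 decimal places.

Rank hours: 3, 5, 1, 2, 4
Rank score: 3, 1, 4, 5, 2
d = rank(hours) − rank(score): 0, 4, -3, -3, 2; Σd² = 38
ρ = 1 − 6Σd² / [n(n²−1)] = 1 − 6×38 / (5×24) = 1 − 228/120 ≈ -0.9000

-0.9000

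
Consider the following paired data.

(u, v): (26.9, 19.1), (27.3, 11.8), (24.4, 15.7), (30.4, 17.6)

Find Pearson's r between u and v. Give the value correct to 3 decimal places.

0.197

n = 4, Σu = 109, Σv = 64.2, Σu² = 2988.42, Σv² = 1060.3, Σuv = 1754.05
nΣuv − ΣuΣv = 7016.2 − 6997.8 = 18.4
nΣu² − (Σu)² = 11953.68 − 11881 = 72.68; nΣv² − (Σv)² = 4241.2 − 4121.64 = 119.56
r = 18.4 / √(72.68 × 119.56) = 18.4 / 93.2181 ≈ 0.197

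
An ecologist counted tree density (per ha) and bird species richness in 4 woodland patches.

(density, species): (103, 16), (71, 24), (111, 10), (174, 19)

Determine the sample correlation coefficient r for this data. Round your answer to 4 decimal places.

-0.1978

n = 4, Σx = 459, Σy = 69, Σx² = 58247, Σy² = 1293, Σxy = 7768
nΣxy − ΣxΣy = 31072 − 31671 = -599
nΣx² − (Σx)² = 232988 − 210681 = 22307; nΣy² − (Σy)² = 5172 − 4761 = 411
r = -599 / √(22307 × 411) = -599 / 3027.8998 ≈ -0.1978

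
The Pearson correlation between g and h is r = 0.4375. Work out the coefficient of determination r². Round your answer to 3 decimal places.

0.191

r² = (0.4375)² = 0.191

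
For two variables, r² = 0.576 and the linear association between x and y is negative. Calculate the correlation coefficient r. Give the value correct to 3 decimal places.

|r| = √0.576 = 0.759
The association is negative, so r = −0.759.

-0.759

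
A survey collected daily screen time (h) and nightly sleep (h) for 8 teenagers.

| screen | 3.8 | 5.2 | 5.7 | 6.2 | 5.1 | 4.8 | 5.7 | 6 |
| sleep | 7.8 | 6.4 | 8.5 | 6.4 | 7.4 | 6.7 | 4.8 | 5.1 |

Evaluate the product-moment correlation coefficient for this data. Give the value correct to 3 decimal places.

-0.465

n = 8, Σx = 42.5, Σy = 53.1, Σx² = 229.95, Σy² = 363.71, Σxy = 278.91
nΣxy − ΣxΣy = 2231.28 − 2256.75 = -25.47
nΣx² − (Σx)² = 1839.6 − 1806.25 = 33.35; nΣy² − (Σy)² = 2909.68 − 2819.61 = 90.07
r = -25.47 / √(33.35 × 90.07) = -25.47 / 54.8072 ≈ -0.465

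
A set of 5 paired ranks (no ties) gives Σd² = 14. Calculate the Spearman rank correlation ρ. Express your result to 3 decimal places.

0.300

ρ = 1 − 6Σd² / [n(n²−1)] = 1 − 6×14 / (5×24)
  = 1 − 84/120 = 1 − 0.7000 ≈ 0.300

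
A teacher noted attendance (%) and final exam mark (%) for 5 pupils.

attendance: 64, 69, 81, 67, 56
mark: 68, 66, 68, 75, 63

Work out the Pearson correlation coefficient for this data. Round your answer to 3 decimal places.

0.318

n = 5, Σx = 337, Σy = 340, Σx² = 23043, Σy² = 23198, Σxy = 22967
nΣxy − ΣxΣy = 114835 − 114580 = 255
nΣx² − (Σx)² = 115215 − 113569 = 1646; nΣy² − (Σy)² = 115990 − 115600 = 390
r = 255 / √(1646 × 390) = 255 / 801.2116 ≈ 0.318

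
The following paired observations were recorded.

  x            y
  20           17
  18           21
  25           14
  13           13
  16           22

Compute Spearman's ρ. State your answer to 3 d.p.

0.000

Rank x: 4, 3, 5, 1, 2
Rank y: 3, 4, 2, 1, 5
d = rank(x) − rank(y): 1, -1, 3, 0, -3; Σd² = 20
ρ = 1 − 6Σd² / [n(n²−1)] = 1 − 6×20 / (5×24) = 1 − 120/120 ≈ 0.000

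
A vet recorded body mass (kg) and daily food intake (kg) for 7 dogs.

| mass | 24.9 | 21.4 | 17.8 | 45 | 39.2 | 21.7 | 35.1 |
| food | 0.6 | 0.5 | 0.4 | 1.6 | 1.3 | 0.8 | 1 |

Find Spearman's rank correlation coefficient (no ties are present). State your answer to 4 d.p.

Rank mass: 4, 2, 1, 7, 6, 3, 5
Rank food: 3, 2, 1, 7, 6, 4, 5
d = rank(mass) − rank(food): 1, 0, 0, 0, 0, -1, 0; Σd² = 2
ρ = 1 − 6Σd² / [n(n²−1)] = 1 − 6×2 / (7×48) = 1 − 12/336 ≈ 0.9643

0.9643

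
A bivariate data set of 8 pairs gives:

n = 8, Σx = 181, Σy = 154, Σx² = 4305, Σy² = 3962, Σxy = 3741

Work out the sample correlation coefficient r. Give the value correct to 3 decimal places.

0.561

r = (nΣxy − ΣxΣy) / √[(nΣx² − (Σx)²)(nΣy² − (Σy)²)]
Numerator: 8×3741 − 181×154 = 2054
Denominator: √[(34440 − 32761)(31696 − 23716)] = √[1679 × 7980] = 3660.3852
r = 2054 / 3660.3852 ≈ 0.561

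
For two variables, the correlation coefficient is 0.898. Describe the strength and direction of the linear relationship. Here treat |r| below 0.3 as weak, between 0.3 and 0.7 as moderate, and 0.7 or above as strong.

strong positive

r = 0.898 > 0 so the relationship is positive.
|r| = 0.898, which falls in the strong range.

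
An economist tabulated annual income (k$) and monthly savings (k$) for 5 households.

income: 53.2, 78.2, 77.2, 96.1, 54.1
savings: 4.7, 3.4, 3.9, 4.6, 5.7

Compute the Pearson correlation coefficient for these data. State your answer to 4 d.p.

n = 5, Σx = 358.8, Σy = 22.3, Σx² = 27067.34, Σy² = 102.51, Σxy = 1567.43
nΣxy − ΣxΣy = 7837.15 − 8001.24 = -164.09
nΣx² − (Σx)² = 135336.7 − 128737.44 = 6599.26; nΣy² − (Σy)² = 512.55 − 497.29 = 15.26
r = -164.09 / √(6599.26 × 15.26) = -164.09 / 317.3401 ≈ -0.5171

-0.5171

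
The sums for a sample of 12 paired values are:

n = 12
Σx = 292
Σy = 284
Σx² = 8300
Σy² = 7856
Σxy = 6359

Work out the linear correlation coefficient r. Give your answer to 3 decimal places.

-0.474

r = (nΣxy − ΣxΣy) / √[(nΣx² − (Σx)²)(nΣy² − (Σy)²)]
Numerator: 12×6359 − 292×284 = -6620
Denominator: √[(99600 − 85264)(94272 − 80656)] = √[14336 × 13616] = 13971.3627
r = -6620 / 13971.3627 ≈ -0.474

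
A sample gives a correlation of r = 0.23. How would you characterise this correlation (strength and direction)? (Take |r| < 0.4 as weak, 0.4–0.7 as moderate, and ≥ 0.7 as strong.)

weak positive

r = 0.23 > 0 so the relationship is positive.
|r| = 0.23, which falls in the weak range.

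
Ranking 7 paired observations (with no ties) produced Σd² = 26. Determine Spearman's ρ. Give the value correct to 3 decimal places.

ρ = 1 − 6Σd² / [n(n²−1)] = 1 − 6×26 / (7×48)
  = 1 − 156/336 = 1 − 0.4643 ≈ 0.536

0.536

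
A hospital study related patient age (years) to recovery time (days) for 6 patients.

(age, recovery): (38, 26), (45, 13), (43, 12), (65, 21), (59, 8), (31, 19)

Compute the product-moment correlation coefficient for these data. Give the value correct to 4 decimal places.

n = 6, Σx = 281, Σy = 99, Σx² = 13985, Σy² = 1855, Σxy = 4515
nΣxy − ΣxΣy = 27090 − 27819 = -729
nΣx² − (Σx)² = 83910 − 78961 = 4949; nΣy² − (Σy)² = 11130 − 9801 = 1329
r = -729 / √(4949 × 1329) = -729 / 2564.6093 ≈ -0.2843

-0.2843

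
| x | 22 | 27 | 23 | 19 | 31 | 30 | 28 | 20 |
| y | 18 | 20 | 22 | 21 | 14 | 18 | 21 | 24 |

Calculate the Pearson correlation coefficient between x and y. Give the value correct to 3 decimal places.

n = 8, Σx = 200, Σy = 158, Σx² = 5148, Σy² = 3186, Σxy = 3883
nΣxy − ΣxΣy = 31064 − 31600 = -536
nΣx² − (Σx)² = 41184 − 40000 = 1184; nΣy² − (Σy)² = 25488 − 24964 = 524
r = -536 / √(1184 × 524) = -536 / 787.6649 ≈ -0.680

-0.680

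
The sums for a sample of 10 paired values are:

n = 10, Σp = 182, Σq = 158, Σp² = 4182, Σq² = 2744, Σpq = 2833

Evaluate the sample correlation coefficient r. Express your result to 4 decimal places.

-0.0918

r = (nΣpq − ΣpΣq) / √[(nΣp² − (Σp)²)(nΣq² − (Σq)²)]
Numerator: 10×2833 − 182×158 = -426
Denominator: √[(41820 − 33124)(27440 − 24964)] = √[8696 × 2476] = 4640.1828
r = -426 / 4640.1828 ≈ -0.0918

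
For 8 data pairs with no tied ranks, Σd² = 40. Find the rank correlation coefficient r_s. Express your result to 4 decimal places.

0.5238

ρ = 1 − 6Σd² / [n(n²−1)] = 1 − 6×40 / (8×63)
  = 1 − 240/504 = 1 − 0.47619 ≈ 0.5238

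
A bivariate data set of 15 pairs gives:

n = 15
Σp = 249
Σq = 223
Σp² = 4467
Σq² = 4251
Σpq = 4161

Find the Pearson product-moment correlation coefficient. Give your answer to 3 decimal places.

r = (nΣpq − ΣpΣq) / √[(nΣp² − (Σp)²)(nΣq² − (Σq)²)]
Numerator: 15×4161 − 249×223 = 6888
Denominator: √[(67005 − 62001)(63765 − 49729)] = √[5004 × 14036] = 8380.7007
r = 6888 / 8380.7007 ≈ 0.822

0.822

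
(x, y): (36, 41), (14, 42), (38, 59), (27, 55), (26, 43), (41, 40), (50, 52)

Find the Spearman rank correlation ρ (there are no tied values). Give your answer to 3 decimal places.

Rank x: 4, 1, 5, 3, 2, 6, 7
Rank y: 2, 3, 7, 6, 4, 1, 5
d = rank(x) − rank(y): 2, -2, -2, -3, -2, 5, 2; Σd² = 54
ρ = 1 − 6Σd² / [n(n²−1)] = 1 − 6×54 / (7×48) = 1 − 324/336 ≈ 0.036

0.036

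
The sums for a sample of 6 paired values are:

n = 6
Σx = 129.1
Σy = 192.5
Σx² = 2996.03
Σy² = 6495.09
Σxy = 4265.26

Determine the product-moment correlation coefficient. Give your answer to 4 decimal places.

r = (nΣxy − ΣxΣy) / √[(nΣx² − (Σx)²)(nΣy² − (Σy)²)]
Numerator: 6×4265.26 − 129.1×192.5 = 739.81
Denominator: √[(17976.18 − 16666.81)(38970.54 − 37056.25)] = √[1309.37 × 1914.29] = 1583.1974
r = 739.81 / 1583.1974 ≈ 0.4673

0.4673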